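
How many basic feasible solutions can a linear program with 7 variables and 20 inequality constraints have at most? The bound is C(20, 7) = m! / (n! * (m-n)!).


Each vertex corresponds to some choice of n active constraints out of m, so the number of vertices is at most C(m, n) = m! / (n!(m-n)!).
m = 20, n = 7
Numerator: 20 * 19 * 18 * 17 * 16 * 15 * 14
Denominator: 7! = 5040
C(20, 7) = 77520


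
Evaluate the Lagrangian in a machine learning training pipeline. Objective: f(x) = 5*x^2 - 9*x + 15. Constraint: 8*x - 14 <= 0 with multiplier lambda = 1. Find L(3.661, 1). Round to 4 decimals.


Step 1: Evaluate f(x).
f(3.661) = 5*3.661^2 - 9*3.661 + 15 = 49.0656
Step 2: Evaluate g(x).
g(3.661) = 8*3.661 - 14 = 15.288
Step 3: Compute Lagrangian.
L = 49.0656 + 1*15.288 = 64.3536


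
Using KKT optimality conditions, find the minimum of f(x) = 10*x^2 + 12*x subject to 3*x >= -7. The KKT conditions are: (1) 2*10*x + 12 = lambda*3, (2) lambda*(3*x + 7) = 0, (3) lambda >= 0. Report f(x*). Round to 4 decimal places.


Step 1: Try lambda = 0 (constraint inactive).
Stationarity: 2*10*x + 12 = 0
x* = -12/(2*10) = -0.6
Check constraint: 3*-0.6 = -1.8 >= -7 -- satisfied.
Step 2: Compute optimal value.
f(x*) = 10*(-0.6)^2 + 12*(-0.6) = -3.6


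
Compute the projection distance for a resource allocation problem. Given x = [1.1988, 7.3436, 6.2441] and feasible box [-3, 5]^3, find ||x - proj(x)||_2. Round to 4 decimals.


Project each component onto [-3, 5].
clip(1.1988) = 1.1988, clip(7.3436) = 5.0, clip(6.2441) = 5.0
Projection = [1.1988, 5.0, 5.0]
Squared diffs: [0.0, 5.4925, 1.5478]
Distance = sqrt(7.0403) = 2.6533


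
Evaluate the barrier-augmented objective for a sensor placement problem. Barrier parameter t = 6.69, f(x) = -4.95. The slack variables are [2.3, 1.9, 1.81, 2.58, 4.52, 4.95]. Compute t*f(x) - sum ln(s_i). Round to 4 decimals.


Step 1: Compute log-barrier.
ln values: [0.8329, 0.6419, 0.5933, 0.9478, 1.5085, 1.5994]
phi = -(0.8329 + 0.6419 + 0.5933 + 0.9478 + 1.5085 + 1.5994) = -6.1238
Step 2: Compute augmented objective.
t*f(x) = 6.69*-4.95 = -33.1155
Total = -33.1155 - 6.1238 = -39.2393


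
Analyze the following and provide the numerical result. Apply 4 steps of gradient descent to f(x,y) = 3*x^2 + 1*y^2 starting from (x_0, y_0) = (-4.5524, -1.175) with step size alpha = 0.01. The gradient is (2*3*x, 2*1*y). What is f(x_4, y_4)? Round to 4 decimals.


Gradient descent on f(x,y) = 3*x^2 + 1*y^2.
Starting point: (-4.5524, -1.175), alpha = 0.01
Step 1: grad_x = 2*3*-4.5524 = -27.3144, grad_y = 2*1*-1.175 = -2.35
  x_1 = -4.5524 - 0.01*-27.3144 = -4.2793
  y_1 = -1.175 - 0.01*-2.35 = -1.1515
Step 2: grad_x = 2*3*-4.2793 = -25.6755, grad_y = 2*1*-1.1515 = -2.303
  x_2 = -4.2793 - 0.01*-25.6755 = -4.0225
  y_2 = -1.1515 - 0.01*-2.303 = -1.1285
Step 3: grad_x = 2*3*-4.0225 = -24.135, grad_y = 2*1*-1.1285 = -2.2569
  x_3 = -4.0225 - 0.01*-24.135 = -3.7812
  y_3 = -1.1285 - 0.01*-2.2569 = -1.1059
Step 4: grad_x = 2*3*-3.7812 = -22.6869, grad_y = 2*1*-1.1059 = -2.2118
  x_4 = -3.7812 - 0.01*-22.6869 = -3.5543
  y_4 = -1.1059 - 0.01*-2.2118 = -1.0838
f(-3.5543, -1.0838) = 3*(-3.5543)^2 + 1*(-1.0838)^2 = 39.0733


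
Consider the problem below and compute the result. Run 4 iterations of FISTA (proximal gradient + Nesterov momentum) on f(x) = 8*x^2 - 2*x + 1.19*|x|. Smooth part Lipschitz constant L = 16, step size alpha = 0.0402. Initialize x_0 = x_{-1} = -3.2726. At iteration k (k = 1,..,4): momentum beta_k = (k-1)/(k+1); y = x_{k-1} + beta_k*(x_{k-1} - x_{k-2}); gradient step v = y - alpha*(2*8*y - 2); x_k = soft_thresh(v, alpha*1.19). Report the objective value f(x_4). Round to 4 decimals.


FISTA on f(x) = 8*x^2 - 2*x + 1.19*|x|
L = 16, alpha = 0.0402
Iteration 1: beta = 0.0, y = -3.2726 + 0.0*(-3.2726 + 3.2726) = -3.2726
  grad(y) = -54.3616, v = y - alpha*grad = -1.0873
  prox(v) = soft_thresh(-1.0873, 0.0478) = -1.0394
Iteration 2: beta = 0.3333, y = -1.0394 + 0.3333*(-1.0394 + 3.2726) = -0.295
  grad(y) = -6.7205, v = y - alpha*grad = -0.0249
  prox(v) = soft_thresh(-0.0249, 0.0478) = 0.0
Iteration 3: beta = 0.5, y = 0.0 + 0.5*(0.0 + 1.0394) = 0.5197
  grad(y) = 6.3154, v = y - alpha*grad = 0.2658
  prox(v) = soft_thresh(0.2658, 0.0478) = 0.218
Iteration 4: beta = 0.6, y = 0.218 + 0.6*(0.218 - 0.0) = 0.3488
  grad(y) = 3.5807, v = y - alpha*grad = 0.2048
  prox(v) = soft_thresh(0.2048, 0.0478) = 0.157
f(x_4) = 8*0.157^2 - 2*0.157 + 1.19*|0.157| = 0.07


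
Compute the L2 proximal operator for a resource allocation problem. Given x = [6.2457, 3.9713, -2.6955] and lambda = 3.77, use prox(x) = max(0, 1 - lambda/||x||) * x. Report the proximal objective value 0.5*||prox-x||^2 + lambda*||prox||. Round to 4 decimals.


Step 1: Compute ||x||.
||x|| = 7.8769
Step 2: Compute scaling factor.
scale = max(0, 1 - 3.77/7.8769) = 0.5214
Step 3: prox(x) = [3.2564, 2.0706, -1.4054]
||prox(x)|| = 4.1069
Step 4: Proximal objective.
0.5*||prox-x||^2 = 7.1065
lambda*||prox|| = 15.483
Total = 22.5895


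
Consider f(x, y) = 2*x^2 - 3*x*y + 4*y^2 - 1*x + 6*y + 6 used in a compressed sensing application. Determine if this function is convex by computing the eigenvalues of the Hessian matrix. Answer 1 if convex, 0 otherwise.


The Hessian of f(x,y) = 2*x^2 - 3*x*y + 4*y^2 - 1*x + 6*y + 6 is:
H = [[4, -3], [-3, 8]]
Trace = 4 + 8 = 12
Determinant = 4*8 - (-3)^2 = 23
Discriminant = (12)^2 - 4*23 = 52.0
Eigenvalues: lambda_1 = 2.3944, lambda_2 = 9.6056
The function is convex.

1


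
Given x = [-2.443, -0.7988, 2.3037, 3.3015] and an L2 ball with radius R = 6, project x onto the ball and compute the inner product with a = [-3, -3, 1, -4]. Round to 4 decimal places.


Step 1: Compute ||x|| (intermediates to 6 decimals).
||x|| = sqrt((-2.443)^2 + (-0.7988)^2 + 2.3037^2 + 3.3015^2) = 4.776324
Step 2: Project.
Since ||x|| <= R, proj = x (no scaling needed).
proj(x) = [-2.443, -0.7988, 2.3037, 3.3015]
Step 3: Dot product.
a^T * proj(x) = -3*(-2.443) - 3*(-0.7988) + 1*2.3037 - 4*3.3015 = -1.1769


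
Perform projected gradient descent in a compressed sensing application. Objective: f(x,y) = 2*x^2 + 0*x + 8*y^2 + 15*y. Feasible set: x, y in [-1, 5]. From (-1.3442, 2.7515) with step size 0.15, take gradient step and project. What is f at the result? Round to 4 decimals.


Step 1: Compute gradient at (-1.3442, 2.7515).
grad_x = 2*2*-1.3442 + 0 = -5.3768
grad_y = 2*8*2.7515 + 15 = 59.024
Step 2: Gradient step.
x_raw = -1.3442 - 0.15*-5.3768 = -0.5377
y_raw = 2.7515 - 0.15*59.024 = -6.1021
Step 3: Project onto [-1, 5].
x_proj = clip(-0.5377) = -0.5377
y_proj = clip(-6.1021) = -1.0
Step 4: Evaluate f.
f(-0.5377, -1.0) = -6.4218


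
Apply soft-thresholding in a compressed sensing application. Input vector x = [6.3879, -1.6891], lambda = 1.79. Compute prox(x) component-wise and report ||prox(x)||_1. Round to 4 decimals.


Soft-thresholding with lambda = 1.79:
prox(6.3879) = sign(6.3879)*max(|6.3879| - 1.79, 0) = 4.5979
prox(-1.6891) = sign(-1.6891)*max(|-1.6891| - 1.79, 0) = 0.0
prox(x) = [4.5979, 0.0]
||prox(x)||_1 = 4.5979 + 0.0 = 4.5979


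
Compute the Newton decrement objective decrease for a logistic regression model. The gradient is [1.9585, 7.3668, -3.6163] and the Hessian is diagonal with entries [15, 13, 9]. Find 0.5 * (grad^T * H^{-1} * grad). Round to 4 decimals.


Step 1: H is diagonal, so H^(-1) * g = [0.1306, 0.5667, -0.4018].
Step 2: g^T H^(-1) g = sum_i g_i^2 / H_ii
  = (1.9585)^2/15 + (7.3668)^2/13 + (-3.6163)^2/9
  = 0.2557 + 4.1746 + 1.4531 = 5.8834
Step 3: Objective decrease = 0.5 * g^T H^(-1) g = 2.9417


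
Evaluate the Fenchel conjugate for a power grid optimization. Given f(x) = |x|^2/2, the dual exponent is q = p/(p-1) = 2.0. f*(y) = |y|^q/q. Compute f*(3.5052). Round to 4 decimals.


The conjugate exponent q satisfies 1/p + 1/q = 1.
p = 2, so q = 2/(2 - 1) = 2.0
|y|^q = 3.5052^2.0 = 12.2864
f*(3.5052) = 12.2864 / 2.0 = 6.1432


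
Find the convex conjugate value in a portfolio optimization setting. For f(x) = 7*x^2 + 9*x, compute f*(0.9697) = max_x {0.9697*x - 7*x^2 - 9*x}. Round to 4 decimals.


f*(y) = sup_x {y*x - a*x^2 - b*x} = sup_x {(y-b)*x - a*x^2}
FOC: (y - b) - 2a*x = 0 => x* = (y - b)/(2a)
x* = (0.9697 - 9)/(2*7) = -0.5736
f*(0.9697) = (y-b)^2/(4a) = (0.9697 - 9)^2/(4*7)
= 64.4857/28 = 2.3031


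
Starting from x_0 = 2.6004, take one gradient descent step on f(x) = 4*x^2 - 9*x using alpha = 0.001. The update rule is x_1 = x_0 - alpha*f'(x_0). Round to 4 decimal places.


We compute the gradient at x_0 and apply the update.
f'(x) = 8*x - 9
f'(2.6004) = 8*2.6004 - 9 = 11.8032
x_1 = 2.6004 - 0.001*11.8032 = 2.5886


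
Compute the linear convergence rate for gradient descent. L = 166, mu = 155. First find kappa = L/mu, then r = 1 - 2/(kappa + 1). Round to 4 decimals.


Step 1: Compute the condition number.
kappa = L/mu = 166/155 = 1.071
Step 2: Compute the convergence rate.
r = 1 - 2/(kappa + 1) = 1 - 2*mu/(L + mu) = (L - mu)/(L + mu) = 11/321 = 0.0343


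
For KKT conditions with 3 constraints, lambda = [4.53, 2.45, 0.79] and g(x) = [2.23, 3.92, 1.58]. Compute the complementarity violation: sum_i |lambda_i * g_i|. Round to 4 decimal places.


KKT complementary slackness check:
lambda_1 * g_1 = 4.53 * 2.23 = 10.1019
lambda_2 * g_2 = 2.45 * 3.92 = 9.604
lambda_3 * g_3 = 0.79 * 1.58 = 1.2482
Total violation = 10.1019 + 9.604 + 1.2482 = 20.9541


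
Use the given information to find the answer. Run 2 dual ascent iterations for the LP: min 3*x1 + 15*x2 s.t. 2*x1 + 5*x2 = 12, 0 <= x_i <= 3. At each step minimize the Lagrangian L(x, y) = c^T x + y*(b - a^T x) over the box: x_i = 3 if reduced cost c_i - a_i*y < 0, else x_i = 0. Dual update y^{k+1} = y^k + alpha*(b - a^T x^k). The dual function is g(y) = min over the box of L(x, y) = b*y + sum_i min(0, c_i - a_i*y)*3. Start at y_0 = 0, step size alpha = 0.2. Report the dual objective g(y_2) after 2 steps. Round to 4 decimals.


Dual ascent for LP: min 3*x1 + 15*x2, 2*x1 + 5*x2 = 12, 0 <= x_i <= 3
Step 1: y^k = 0.0, reduced costs: (3.0, 15.0)
  x^k = (0.0, 0.0), subgradient = b - a^T x = 12.0
  y^{k+1} = 0.0 + 0.2*12.0 = 2.4
Step 2: y^k = 2.4, reduced costs: (-1.8, 3.0)
  x^k = (3.0, 0.0), subgradient = b - a^T x = 6.0
  y^{k+1} = 2.4 + 0.2*6.0 = 3.6
Dual objective at y_2 = 3.6: reduced costs (-4.2, -3.0), box minimizer x = (3.0, 3.0)
g(y_2) = b*y + (c1 - a1*y)*x1 + (c2 - a2*y)*x2 = 12*3.6 + (-4.2)*3.0 + (-3.0)*3.0 = 43.2 - 12.6 - 9.0 = 21.6


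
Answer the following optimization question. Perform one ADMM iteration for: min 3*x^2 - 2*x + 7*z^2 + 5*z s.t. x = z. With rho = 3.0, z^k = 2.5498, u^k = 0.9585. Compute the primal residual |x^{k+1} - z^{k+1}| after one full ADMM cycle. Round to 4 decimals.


ADMM iteration with rho = 3.0, z^k = 2.5498, u^k = 0.9585
Step 1: x-update.
Minimize 3*x^2 - 2*x + (3.0/2)*(x - 2.5498 + 0.9585)^2
FOC: (2*3 + 3.0)*x = 2 + 3.0*(2.5498 - 0.9585)
x^{k+1} = 0.7527
Step 2: z-update.
Minimize 7*z^2 + 5*z + (3.0/2)*(0.7527 - z + 0.9585)^2
FOC: (2*7 + 3.0)*z = -5 + 3.0*(0.7527 + 0.9585)
z^{k+1} = 0.0079
Step 3: u-update.
u^{k+1} = 0.9585 + 0.7527 - 0.0079 = 1.7033
Step 4: Primal residual = |0.7527 - 0.0079| = 0.7448


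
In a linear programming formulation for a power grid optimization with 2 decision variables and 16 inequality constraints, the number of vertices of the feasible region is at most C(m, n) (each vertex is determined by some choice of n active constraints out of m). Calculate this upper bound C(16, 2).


Each vertex corresponds to some choice of n active constraints out of m, so the number of vertices is at most C(m, n) = m! / (n!(m-n)!).
m = 16, n = 2
Numerator: 16 * 15
Denominator: 2! = 2
C(16, 2) = 120


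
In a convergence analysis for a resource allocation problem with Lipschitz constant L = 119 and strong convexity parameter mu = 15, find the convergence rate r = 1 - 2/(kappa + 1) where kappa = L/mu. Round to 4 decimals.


Step 1: Compute the condition number.
kappa = L/mu = 119/15 = 7.9333
Step 2: Compute the convergence rate.
r = 1 - 2/(kappa + 1) = 1 - 2*mu/(L + mu) = (L - mu)/(L + mu) = 104/134 = 0.7761


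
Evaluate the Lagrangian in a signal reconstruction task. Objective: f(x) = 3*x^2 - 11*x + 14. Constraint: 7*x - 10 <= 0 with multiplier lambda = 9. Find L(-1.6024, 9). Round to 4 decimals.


Step 1: Evaluate f(x).
f(-1.6024) = 3*(-1.6024)^2 - 11*(-1.6024) + 14 = 39.3295
Step 2: Evaluate g(x).
g(-1.6024) = 7*-1.6024 - 10 = -21.2168
Step 3: Compute Lagrangian.
L = 39.3295 + 9*-21.2168 = -151.6217


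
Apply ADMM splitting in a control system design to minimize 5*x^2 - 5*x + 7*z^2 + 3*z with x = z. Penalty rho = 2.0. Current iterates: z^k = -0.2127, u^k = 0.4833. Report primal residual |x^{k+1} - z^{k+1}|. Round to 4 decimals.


ADMM iteration with rho = 2.0, z^k = -0.2127, u^k = 0.4833
Step 1: x-update.
Minimize 5*x^2 - 5*x + (2.0/2)*(x + 0.2127 + 0.4833)^2
FOC: (2*5 + 2.0)*x = 5 + 2.0*(-0.2127 - 0.4833)
x^{k+1} = 0.3007
Step 2: z-update.
Minimize 7*z^2 + 3*z + (2.0/2)*(0.3007 - z + 0.4833)^2
FOC: (2*7 + 2.0)*z = -3 + 2.0*(0.3007 + 0.4833)
z^{k+1} = -0.0895
Step 3: u-update.
u^{k+1} = 0.4833 + 0.3007 + 0.0895 = 0.8735
Step 4: Primal residual = |0.3007 + 0.0895| = 0.3902


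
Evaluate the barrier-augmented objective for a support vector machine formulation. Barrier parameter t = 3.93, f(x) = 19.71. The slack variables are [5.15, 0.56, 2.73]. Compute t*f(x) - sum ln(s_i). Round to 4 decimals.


Step 1: Compute log-barrier.
ln values: [1.639, -0.5798, 1.0043]
phi = -(1.639 - 0.5798 + 1.0043) = -2.0635
Step 2: Compute augmented objective.
t*f(x) = 3.93*19.71 = 77.4603
Total = 77.4603 - 2.0635 = 75.3968


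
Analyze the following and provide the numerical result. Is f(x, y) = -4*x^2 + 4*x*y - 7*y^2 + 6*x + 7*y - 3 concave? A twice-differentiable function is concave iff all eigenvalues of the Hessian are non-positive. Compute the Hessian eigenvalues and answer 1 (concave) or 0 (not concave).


The Hessian of f(x,y) = -4*x^2 + 4*x*y - 7*y^2 + 6*x + 7*y - 3 is:
H = [[-8, 4], [4, -14]]
Trace = -8 - 14 = -22
Determinant = -8*-14 - (4)^2 = 96
Discriminant = (-22)^2 - 4*96 = 100.0
Eigenvalues: lambda_1 = -16.0, lambda_2 = -6.0
The function is concave.

1


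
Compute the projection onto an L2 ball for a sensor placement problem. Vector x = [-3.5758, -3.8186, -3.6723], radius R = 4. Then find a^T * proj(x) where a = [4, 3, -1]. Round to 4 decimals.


Step 1: Compute ||x|| (intermediates to 6 decimals).
||x|| = sqrt((-3.5758)^2 + (-3.8186)^2 + (-3.6723)^2) = 6.391701
Step 2: Project.
Since ||x|| > R, scale = R/||x|| = 4/6.391701 = 0.625812, proj(x) = scale * x
proj(x) = [-2.237779, -2.389726, -2.298169]
Step 3: Dot product.
a^T * proj(x) = 4*(-2.237779) + 3*(-2.389726) - 1*(-2.298169) = -13.8221


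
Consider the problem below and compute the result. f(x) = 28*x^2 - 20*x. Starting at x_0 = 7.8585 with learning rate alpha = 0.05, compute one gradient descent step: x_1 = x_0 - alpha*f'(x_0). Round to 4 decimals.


We compute the gradient at x_0 and apply the update.
f'(x) = 56*x - 20
f'(7.8585) = 56*7.8585 - 20 = 420.076
x_1 = 7.8585 - 0.05*420.076 = -13.1453


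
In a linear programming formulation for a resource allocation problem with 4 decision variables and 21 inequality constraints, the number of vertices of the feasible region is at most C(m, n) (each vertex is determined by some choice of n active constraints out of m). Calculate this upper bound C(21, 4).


Each vertex corresponds to some choice of n active constraints out of m, so the number of vertices is at most C(m, n) = m! / (n!(m-n)!).
m = 21, n = 4
Numerator: 21 * 20 * 19 * 18
Denominator: 4! = 24
C(21, 4) = 5985


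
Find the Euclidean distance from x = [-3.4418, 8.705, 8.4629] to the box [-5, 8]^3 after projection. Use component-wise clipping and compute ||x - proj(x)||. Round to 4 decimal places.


Project each component onto [-5, 8].
clip(-3.4418) = -3.4418, clip(8.705) = 8.0, clip(8.4629) = 8.0
Projection = [-3.4418, 8.0, 8.0]
Squared diffs: [0.0, 0.497, 0.2143]
Distance = sqrt(0.7113) = 0.8434


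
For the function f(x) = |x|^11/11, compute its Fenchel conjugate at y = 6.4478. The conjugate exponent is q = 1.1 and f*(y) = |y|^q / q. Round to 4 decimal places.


The conjugate exponent q satisfies 1/p + 1/q = 1.
p = 11, so q = 11/(11 - 1) = 1.1
|y|^q = 6.4478^1.1 = 7.7688
f*(6.4478) = 7.7688 / 1.1 = 7.0625


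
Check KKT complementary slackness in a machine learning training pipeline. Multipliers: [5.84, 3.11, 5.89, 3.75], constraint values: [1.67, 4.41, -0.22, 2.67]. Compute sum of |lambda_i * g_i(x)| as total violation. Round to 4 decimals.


KKT complementary slackness check:
lambda_1 * g_1 = 5.84 * 1.67 = 9.7528
lambda_2 * g_2 = 3.11 * 4.41 = 13.7151
lambda_3 * g_3 = 5.89 * -0.22 = -1.2958
lambda_4 * g_4 = 3.75 * 2.67 = 10.0125
Total violation = 9.7528 + 13.7151 + 1.2958 + 10.0125 = 34.7762


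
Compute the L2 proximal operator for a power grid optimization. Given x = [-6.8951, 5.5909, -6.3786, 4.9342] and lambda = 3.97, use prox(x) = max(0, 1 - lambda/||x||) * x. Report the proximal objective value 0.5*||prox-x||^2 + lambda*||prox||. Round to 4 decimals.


Step 1: Compute ||x||.
||x|| = 11.9931
Step 2: Compute scaling factor.
scale = max(0, 1 - 3.97/11.9931) = 0.669
Step 3: prox(x) = [-4.6127, 3.7402, -4.2671, 3.3009]
||prox(x)|| = 8.0231
Step 4: Proximal objective.
0.5*||prox-x||^2 = 7.8805
lambda*||prox|| = 31.8517
Total = 39.732


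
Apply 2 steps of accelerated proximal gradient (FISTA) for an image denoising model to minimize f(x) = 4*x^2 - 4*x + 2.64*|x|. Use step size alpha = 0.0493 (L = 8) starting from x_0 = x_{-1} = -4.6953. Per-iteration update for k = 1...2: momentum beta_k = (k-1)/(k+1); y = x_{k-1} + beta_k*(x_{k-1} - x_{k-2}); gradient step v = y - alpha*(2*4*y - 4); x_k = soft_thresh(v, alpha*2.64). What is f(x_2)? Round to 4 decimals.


FISTA on f(x) = 4*x^2 - 4*x + 2.64*|x|
L = 8, alpha = 0.0493
Iteration 1: beta = 0.0, y = -4.6953 + 0.0*(-4.6953 + 4.6953) = -4.6953
  grad(y) = -41.5624, v = y - alpha*grad = -2.6463
  prox(v) = soft_thresh(-2.6463, 0.1302) = -2.5161
Iteration 2: beta = 0.3333, y = -2.5161 + 0.3333*(-2.5161 + 4.6953) = -1.7897
  grad(y) = -18.3178, v = y - alpha*grad = -0.8867
  prox(v) = soft_thresh(-0.8867, 0.1302) = -0.7565
f(x_2) = 4*(-0.7565)^2 - 4*(-0.7565) + 2.64*|-0.7565| = 7.3124


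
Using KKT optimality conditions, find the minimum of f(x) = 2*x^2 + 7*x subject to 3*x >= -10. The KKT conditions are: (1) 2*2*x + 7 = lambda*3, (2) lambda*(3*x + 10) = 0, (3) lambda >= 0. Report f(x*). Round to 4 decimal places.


Step 1: Try lambda = 0 (constraint inactive).
Stationarity: 2*2*x + 7 = 0
x* = -7/(2*2) = -1.75
Check constraint: 3*-1.75 = -5.25 >= -10 -- satisfied.
Step 2: Compute optimal value.
f(x*) = 2*(-1.75)^2 + 7*(-1.75) = -6.125


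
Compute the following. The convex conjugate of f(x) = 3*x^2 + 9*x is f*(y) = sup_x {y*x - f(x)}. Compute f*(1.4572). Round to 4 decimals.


f*(y) = sup_x {y*x - a*x^2 - b*x} = sup_x {(y-b)*x - a*x^2}
FOC: (y - b) - 2a*x = 0 => x* = (y - b)/(2a)
x* = (1.4572 - 9)/(2*3) = -1.2571
f*(1.4572) = (y-b)^2/(4a) = (1.4572 - 9)^2/(4*3)
= 56.8938/12 = 4.7412


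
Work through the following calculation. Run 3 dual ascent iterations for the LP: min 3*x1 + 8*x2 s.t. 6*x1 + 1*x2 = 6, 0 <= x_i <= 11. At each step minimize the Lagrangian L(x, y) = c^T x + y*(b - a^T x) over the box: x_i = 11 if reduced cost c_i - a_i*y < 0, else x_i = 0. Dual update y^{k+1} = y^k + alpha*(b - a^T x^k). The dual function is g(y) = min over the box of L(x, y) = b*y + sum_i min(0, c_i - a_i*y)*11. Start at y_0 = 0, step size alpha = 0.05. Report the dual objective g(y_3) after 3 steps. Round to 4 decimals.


Dual ascent for LP: min 3*x1 + 8*x2, 6*x1 + 1*x2 = 6, 0 <= x_i <= 11
Step 1: y^k = 0.0, reduced costs: (3.0, 8.0)
  x^k = (0.0, 0.0), subgradient = b - a^T x = 6.0
  y^{k+1} = 0.0 + 0.05*6.0 = 0.3
Step 2: y^k = 0.3, reduced costs: (1.2, 7.7)
  x^k = (0.0, 0.0), subgradient = b - a^T x = 6.0
  y^{k+1} = 0.3 + 0.05*6.0 = 0.6
Step 3: y^k = 0.6, reduced costs: (-0.6, 7.4)
  x^k = (11.0, 0.0), subgradient = b - a^T x = -60.0
  y^{k+1} = 0.6 + 0.05*-60.0 = -2.4
Dual objective at y_3 = -2.4: reduced costs (17.4, 10.4), box minimizer x = (0.0, 0.0)
g(y_3) = b*y + (c1 - a1*y)*x1 + (c2 - a2*y)*x2 = 6*(-2.4) + 17.4*0.0 + 10.4*0.0 = -14.4 + 0.0 + 0.0 = -14.4


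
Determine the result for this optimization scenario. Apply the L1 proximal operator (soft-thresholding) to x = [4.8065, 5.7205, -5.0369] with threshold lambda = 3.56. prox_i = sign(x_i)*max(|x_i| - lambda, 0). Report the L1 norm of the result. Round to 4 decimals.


Soft-thresholding with lambda = 3.56:
prox(4.8065) = sign(4.8065)*max(|4.8065| - 3.56, 0) = 1.2465
prox(5.7205) = sign(5.7205)*max(|5.7205| - 3.56, 0) = 2.1605
prox(-5.0369) = sign(-5.0369)*max(|-5.0369| - 3.56, 0) = -1.4769
prox(x) = [1.2465, 2.1605, -1.4769]
||prox(x)||_1 = 1.2465 + 2.1605 + 1.4769 = 4.8839


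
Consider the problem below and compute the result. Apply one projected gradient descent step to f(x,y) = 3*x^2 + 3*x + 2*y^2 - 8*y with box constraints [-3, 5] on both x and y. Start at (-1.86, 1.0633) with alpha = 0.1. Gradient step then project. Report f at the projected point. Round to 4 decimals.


Step 1: Compute gradient at (-1.86, 1.0633).
grad_x = 2*3*-1.86 + 3 = -8.16
grad_y = 2*2*1.0633 - 8 = -3.7468
Step 2: Gradient step.
x_raw = -1.86 - 0.1*-8.16 = -1.044
y_raw = 1.0633 - 0.1*-3.7468 = 1.438
Step 3: Project onto [-3, 5].
x_proj = clip(-1.044) = -1.044
y_proj = clip(1.438) = 1.438
Step 4: Evaluate f.
f(-1.044, 1.438) = -7.2305


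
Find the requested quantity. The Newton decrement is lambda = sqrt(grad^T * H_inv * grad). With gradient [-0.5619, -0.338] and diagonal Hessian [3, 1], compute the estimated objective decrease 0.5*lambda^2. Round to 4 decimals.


Step 1: H is diagonal, so H^(-1) * g = [-0.1873, -0.338].
Step 2: g^T H^(-1) g = sum_i g_i^2 / H_ii
  = (-0.5619)^2/3 + (-0.338)^2/1
  = 0.1052 + 0.1142 = 0.2195
Step 3: Objective decrease = 0.5 * g^T H^(-1) g = 0.1097


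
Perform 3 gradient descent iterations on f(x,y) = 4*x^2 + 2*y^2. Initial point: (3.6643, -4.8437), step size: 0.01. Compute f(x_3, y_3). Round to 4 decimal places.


Gradient descent on f(x,y) = 4*x^2 + 2*y^2.
Starting point: (3.6643, -4.8437), alpha = 0.01
Step 1: grad_x = 2*4*3.6643 = 29.3144, grad_y = 2*2*-4.8437 = -19.3748
  x_1 = 3.6643 - 0.01*29.3144 = 3.3712
  y_1 = -4.8437 - 0.01*-19.3748 = -4.65
Step 2: grad_x = 2*4*3.3712 = 26.9692, grad_y = 2*2*-4.65 = -18.5998
  x_2 = 3.3712 - 0.01*26.9692 = 3.1015
  y_2 = -4.65 - 0.01*-18.5998 = -4.464
Step 3: grad_x = 2*4*3.1015 = 24.8117, grad_y = 2*2*-4.464 = -17.8558
  x_3 = 3.1015 - 0.01*24.8117 = 2.8533
  y_3 = -4.464 - 0.01*-17.8558 = -4.2854
f(2.8533, -4.2854) = 4*2.8533^2 + 2*(-4.2854)^2 = 69.2956


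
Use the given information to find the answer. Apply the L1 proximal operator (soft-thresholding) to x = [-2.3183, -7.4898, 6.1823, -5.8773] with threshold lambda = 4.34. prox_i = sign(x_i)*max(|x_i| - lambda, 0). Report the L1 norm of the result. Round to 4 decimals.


Soft-thresholding with lambda = 4.34:
prox(-2.3183) = sign(-2.3183)*max(|-2.3183| - 4.34, 0) = 0.0
prox(-7.4898) = sign(-7.4898)*max(|-7.4898| - 4.34, 0) = -3.1498
prox(6.1823) = sign(6.1823)*max(|6.1823| - 4.34, 0) = 1.8423
prox(-5.8773) = sign(-5.8773)*max(|-5.8773| - 4.34, 0) = -1.5373
prox(x) = [0.0, -3.1498, 1.8423, -1.5373]
||prox(x)||_1 = 0.0 + 3.1498 + 1.8423 + 1.5373 = 6.5294


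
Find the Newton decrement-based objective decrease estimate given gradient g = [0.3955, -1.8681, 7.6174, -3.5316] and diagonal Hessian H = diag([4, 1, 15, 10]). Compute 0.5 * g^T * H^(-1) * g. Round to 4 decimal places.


Step 1: H is diagonal, so H^(-1) * g = [0.0989, -1.8681, 0.5078, -0.3532].
Step 2: g^T H^(-1) g = sum_i g_i^2 / H_ii
  = (0.3955)^2/4 + (-1.8681)^2/1 + (7.6174)^2/15 + (-3.5316)^2/10
  = 0.0391 + 3.4898 + 3.8683 + 1.2472 = 8.6444
Step 3: Objective decrease = 0.5 * g^T H^(-1) g = 4.3222


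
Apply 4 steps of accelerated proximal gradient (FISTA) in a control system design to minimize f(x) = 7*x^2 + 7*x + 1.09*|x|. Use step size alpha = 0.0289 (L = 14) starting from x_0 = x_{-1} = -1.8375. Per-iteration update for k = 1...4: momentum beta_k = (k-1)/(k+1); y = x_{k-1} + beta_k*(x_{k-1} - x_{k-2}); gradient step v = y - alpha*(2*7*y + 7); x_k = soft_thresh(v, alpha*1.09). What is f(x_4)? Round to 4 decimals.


FISTA on f(x) = 7*x^2 + 7*x + 1.09*|x|
L = 14, alpha = 0.0289
Iteration 1: beta = 0.0, y = -1.8375 + 0.0*(-1.8375 + 1.8375) = -1.8375
  grad(y) = -18.725, v = y - alpha*grad = -1.2963
  prox(v) = soft_thresh(-1.2963, 0.0315) = -1.2648
Iteration 2: beta = 0.3333, y = -1.2648 + 0.3333*(-1.2648 + 1.8375) = -1.074
  grad(y) = -8.0355, v = y - alpha*grad = -0.8417
  prox(v) = soft_thresh(-0.8417, 0.0315) = -0.8102
Iteration 3: beta = 0.5, y = -0.8102 + 0.5*(-0.8102 + 1.2648) = -0.5829
  grad(y) = -1.161, v = y - alpha*grad = -0.5494
  prox(v) = soft_thresh(-0.5494, 0.0315) = -0.5179
Iteration 4: beta = 0.6, y = -0.5179 + 0.6*(-0.5179 + 0.8102) = -0.3425
  grad(y) = 2.2056, v = y - alpha*grad = -0.4062
  prox(v) = soft_thresh(-0.4062, 0.0315) = -0.3747
f(x_4) = 7*(-0.3747)^2 + 7*(-0.3747) + 1.09*|-0.3747| = -1.2317


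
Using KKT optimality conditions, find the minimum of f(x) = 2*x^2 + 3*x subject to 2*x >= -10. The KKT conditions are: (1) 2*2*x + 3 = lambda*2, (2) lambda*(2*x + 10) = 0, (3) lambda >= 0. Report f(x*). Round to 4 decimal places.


Step 1: Try lambda = 0 (constraint inactive).
Stationarity: 2*2*x + 3 = 0
x* = -3/(2*2) = -0.75
Check constraint: 2*-0.75 = -1.5 >= -10 -- satisfied.
Step 2: Compute optimal value.
f(x*) = 2*(-0.75)^2 + 3*(-0.75) = -1.125


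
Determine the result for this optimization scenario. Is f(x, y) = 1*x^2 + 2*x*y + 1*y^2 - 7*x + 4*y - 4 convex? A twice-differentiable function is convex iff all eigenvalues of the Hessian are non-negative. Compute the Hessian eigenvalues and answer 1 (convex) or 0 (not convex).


The Hessian of f(x,y) = 1*x^2 + 2*x*y + 1*y^2 - 7*x + 4*y - 4 is:
H = [[2, 2], [2, 2]]
Trace = 2 + 2 = 4
Determinant = 2*2 - (2)^2 = 0
Discriminant = (4)^2 - 4*0 = 16.0
Eigenvalues: lambda_1 = 0.0, lambda_2 = 4.0
The function is convex.

1


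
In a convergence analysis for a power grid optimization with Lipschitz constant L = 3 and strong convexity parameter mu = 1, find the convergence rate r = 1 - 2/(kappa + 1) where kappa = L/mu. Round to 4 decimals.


Step 1: Compute the condition number.
kappa = L/mu = 3/1 = 3.0
Step 2: Compute the convergence rate.
r = 1 - 2/(kappa + 1) = 1 - 2*mu/(L + mu) = (L - mu)/(L + mu) = 2/4 = 0.5


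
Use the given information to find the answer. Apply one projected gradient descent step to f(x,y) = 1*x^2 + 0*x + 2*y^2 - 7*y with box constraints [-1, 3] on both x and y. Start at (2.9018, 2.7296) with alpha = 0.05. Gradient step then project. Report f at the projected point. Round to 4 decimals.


Step 1: Compute gradient at (2.9018, 2.7296).
grad_x = 2*1*2.9018 + 0 = 5.8036
grad_y = 2*2*2.7296 - 7 = 3.9184
Step 2: Gradient step.
x_raw = 2.9018 - 0.05*5.8036 = 2.6116
y_raw = 2.7296 - 0.05*3.9184 = 2.5337
Step 3: Project onto [-1, 3].
x_proj = clip(2.6116) = 2.6116
y_proj = clip(2.5337) = 2.5337
Step 4: Evaluate f.
f(2.6116, 2.5337) = 1.9239


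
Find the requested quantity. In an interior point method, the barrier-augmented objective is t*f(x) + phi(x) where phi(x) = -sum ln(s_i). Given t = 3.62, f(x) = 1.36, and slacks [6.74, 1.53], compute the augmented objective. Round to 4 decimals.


Step 1: Compute log-barrier.
ln values: [1.9081, 0.4253]
phi = -(1.9081 + 0.4253) = -2.3333
Step 2: Compute augmented objective.
t*f(x) = 3.62*1.36 = 4.9232
Total = 4.9232 - 2.3333 = 2.5899


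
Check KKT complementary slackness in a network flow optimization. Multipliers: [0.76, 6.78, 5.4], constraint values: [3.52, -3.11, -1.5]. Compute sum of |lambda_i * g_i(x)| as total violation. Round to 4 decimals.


KKT complementary slackness check:
lambda_1 * g_1 = 0.76 * 3.52 = 2.6752
lambda_2 * g_2 = 6.78 * -3.11 = -21.0858
lambda_3 * g_3 = 5.4 * -1.5 = -8.1
Total violation = 2.6752 + 21.0858 + 8.1 = 31.861


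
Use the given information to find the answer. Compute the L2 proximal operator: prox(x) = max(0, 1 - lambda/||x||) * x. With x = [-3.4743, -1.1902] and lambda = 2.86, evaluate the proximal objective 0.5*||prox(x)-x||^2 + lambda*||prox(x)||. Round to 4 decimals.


Step 1: Compute ||x||.
||x|| = 3.6725
Step 2: Compute scaling factor.
scale = max(0, 1 - 2.86/3.6725) = 0.2212
Step 3: prox(x) = [-0.7687, -0.2633]
||prox(x)|| = 0.8125
Step 4: Proximal objective.
0.5*||prox-x||^2 = 4.0898
lambda*||prox|| = 2.3238
Total = 6.4136


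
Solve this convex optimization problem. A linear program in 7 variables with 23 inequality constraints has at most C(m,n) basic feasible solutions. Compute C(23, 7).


Each vertex corresponds to some choice of n active constraints out of m, so the number of vertices is at most C(m, n) = m! / (n!(m-n)!).
m = 23, n = 7
Numerator: 23 * 22 * 21 * 20 * 19 * 18 * 17
Denominator: 7! = 5040
C(23, 7) = 245157


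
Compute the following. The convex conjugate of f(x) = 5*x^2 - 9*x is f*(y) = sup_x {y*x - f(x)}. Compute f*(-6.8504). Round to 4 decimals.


f*(y) = sup_x {y*x - a*x^2 - b*x} = sup_x {(y-b)*x - a*x^2}
FOC: (y - b) - 2a*x = 0 => x* = (y - b)/(2a)
x* = (-6.8504 + 9)/(2*5) = 0.215
f*(-6.8504) = (y-b)^2/(4a) = (-6.8504 + 9)^2/(4*5)
= 4.6208/20 = 0.231


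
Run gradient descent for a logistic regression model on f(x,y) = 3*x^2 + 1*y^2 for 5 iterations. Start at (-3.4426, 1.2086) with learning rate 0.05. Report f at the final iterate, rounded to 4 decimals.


Gradient descent on f(x,y) = 3*x^2 + 1*y^2.
Starting point: (-3.4426, 1.2086), alpha = 0.05
Step 1: grad_x = 2*3*-3.4426 = -20.6556, grad_y = 2*1*1.2086 = 2.4172
  x_1 = -3.4426 - 0.05*-20.6556 = -2.4098
  y_1 = 1.2086 - 0.05*2.4172 = 1.0877
Step 2: grad_x = 2*3*-2.4098 = -14.4589, grad_y = 2*1*1.0877 = 2.1755
  x_2 = -2.4098 - 0.05*-14.4589 = -1.6869
  y_2 = 1.0877 - 0.05*2.1755 = 0.979
Step 3: grad_x = 2*3*-1.6869 = -10.1212, grad_y = 2*1*0.979 = 1.9579
  x_3 = -1.6869 - 0.05*-10.1212 = -1.1808
  y_3 = 0.979 - 0.05*1.9579 = 0.8811
Step 4: grad_x = 2*3*-1.1808 = -7.0849, grad_y = 2*1*0.8811 = 1.7621
  x_4 = -1.1808 - 0.05*-7.0849 = -0.8266
  y_4 = 0.8811 - 0.05*1.7621 = 0.793
Step 5: grad_x = 2*3*-0.8266 = -4.9594, grad_y = 2*1*0.793 = 1.5859
  x_5 = -0.8266 - 0.05*-4.9594 = -0.5786
  y_5 = 0.793 - 0.05*1.5859 = 0.7137
f(-0.5786, 0.7137) = 3*(-0.5786)^2 + 1*0.7137^2 = 1.5136


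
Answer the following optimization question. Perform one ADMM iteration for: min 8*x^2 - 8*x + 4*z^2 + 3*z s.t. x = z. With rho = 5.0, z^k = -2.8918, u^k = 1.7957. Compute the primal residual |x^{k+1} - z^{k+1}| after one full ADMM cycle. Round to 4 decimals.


ADMM iteration with rho = 5.0, z^k = -2.8918, u^k = 1.7957
Step 1: x-update.
Minimize 8*x^2 - 8*x + (5.0/2)*(x + 2.8918 + 1.7957)^2
FOC: (2*8 + 5.0)*x = 8 + 5.0*(-2.8918 - 1.7957)
x^{k+1} = -0.7351
Step 2: z-update.
Minimize 4*z^2 + 3*z + (5.0/2)*(-0.7351 - z + 1.7957)^2
FOC: (2*4 + 5.0)*z = -3 + 5.0*(-0.7351 + 1.7957)
z^{k+1} = 0.1771
Step 3: u-update.
u^{k+1} = 1.7957 - 0.7351 - 0.1771 = 0.8834
Step 4: Primal residual = |-0.7351 - 0.1771| = 0.9123


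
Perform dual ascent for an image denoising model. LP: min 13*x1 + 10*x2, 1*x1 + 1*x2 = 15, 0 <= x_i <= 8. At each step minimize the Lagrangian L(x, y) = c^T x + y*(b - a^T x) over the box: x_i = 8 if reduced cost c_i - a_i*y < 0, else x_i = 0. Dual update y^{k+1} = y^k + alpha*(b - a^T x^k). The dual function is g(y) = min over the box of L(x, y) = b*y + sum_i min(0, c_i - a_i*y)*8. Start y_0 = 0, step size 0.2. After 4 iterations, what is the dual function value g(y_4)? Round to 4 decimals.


Dual ascent for LP: min 13*x1 + 10*x2, 1*x1 + 1*x2 = 15, 0 <= x_i <= 8
Step 1: y^k = 0.0, reduced costs: (13.0, 10.0)
  x^k = (0.0, 0.0), subgradient = b - a^T x = 15.0
  y^{k+1} = 0.0 + 0.2*15.0 = 3.0
Step 2: y^k = 3.0, reduced costs: (10.0, 7.0)
  x^k = (0.0, 0.0), subgradient = b - a^T x = 15.0
  y^{k+1} = 3.0 + 0.2*15.0 = 6.0
Step 3: y^k = 6.0, reduced costs: (7.0, 4.0)
  x^k = (0.0, 0.0), subgradient = b - a^T x = 15.0
  y^{k+1} = 6.0 + 0.2*15.0 = 9.0
Step 4: y^k = 9.0, reduced costs: (4.0, 1.0)
  x^k = (0.0, 0.0), subgradient = b - a^T x = 15.0
  y^{k+1} = 9.0 + 0.2*15.0 = 12.0
Dual objective at y_4 = 12.0: reduced costs (1.0, -2.0), box minimizer x = (0.0, 8.0)
g(y_4) = b*y + (c1 - a1*y)*x1 + (c2 - a2*y)*x2 = 15*12.0 + 1.0*0.0 + (-2.0)*8.0 = 180.0 + 0.0 - 16.0 = 164.0


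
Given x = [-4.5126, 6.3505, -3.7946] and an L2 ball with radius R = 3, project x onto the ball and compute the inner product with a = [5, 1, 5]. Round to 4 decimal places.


Step 1: Compute ||x|| (intermediates to 6 decimals).
||x|| = sqrt((-4.5126)^2 + 6.3505^2 + (-3.7946)^2) = 8.665529
Step 2: Project.
Since ||x|| > R, scale = R/||x|| = 3/8.665529 = 0.346199, proj(x) = scale * x
proj(x) = [-1.562258, 2.198537, -1.313687]
Step 3: Dot product.
a^T * proj(x) = 5*(-1.562258) + 1*2.198537 + 5*(-1.313687) = -12.1812


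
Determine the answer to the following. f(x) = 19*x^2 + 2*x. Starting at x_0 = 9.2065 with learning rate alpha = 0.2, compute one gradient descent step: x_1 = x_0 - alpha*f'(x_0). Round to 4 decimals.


We compute the gradient at x_0 and apply the update.
f'(x) = 38*x + 2
f'(9.2065) = 38*9.2065 + 2 = 351.847
x_1 = 9.2065 - 0.2*351.847 = -61.1629


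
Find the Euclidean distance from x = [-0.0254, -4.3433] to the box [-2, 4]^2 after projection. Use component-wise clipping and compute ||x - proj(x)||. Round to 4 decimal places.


Project each component onto [-2, 4].
clip(-0.0254) = -0.0254, clip(-4.3433) = -2.0
Projection = [-0.0254, -2.0]
Squared diffs: [0.0, 5.4911]
Distance = sqrt(5.4911) = 2.3433


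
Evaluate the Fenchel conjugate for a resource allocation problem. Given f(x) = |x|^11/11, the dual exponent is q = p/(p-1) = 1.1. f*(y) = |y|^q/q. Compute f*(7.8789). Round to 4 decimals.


The conjugate exponent q satisfies 1/p + 1/q = 1.
p = 11, so q = 11/(11 - 1) = 1.1
|y|^q = 7.8789^1.1 = 9.6853
f*(7.8789) = 9.6853 / 1.1 = 8.8048


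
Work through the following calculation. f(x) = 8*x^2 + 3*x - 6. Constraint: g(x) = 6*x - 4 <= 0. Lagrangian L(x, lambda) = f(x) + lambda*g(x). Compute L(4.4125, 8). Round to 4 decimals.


Step 1: Evaluate f(x).
f(4.4125) = 8*4.4125^2 + 3*4.4125 - 6 = 162.9988
Step 2: Evaluate g(x).
g(4.4125) = 6*4.4125 - 4 = 22.475
Step 3: Compute Lagrangian.
L = 162.9988 + 8*22.475 = 342.7988


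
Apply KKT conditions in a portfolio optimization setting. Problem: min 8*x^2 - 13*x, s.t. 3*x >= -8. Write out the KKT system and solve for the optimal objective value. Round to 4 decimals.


Step 1: Try lambda = 0 (constraint inactive).
Stationarity: 2*8*x - 13 = 0
x* = 13/(2*8) = 0.8125
Check constraint: 3*0.8125 = 2.4375 >= -8 -- satisfied.
Step 2: Compute optimal value.
f(x*) = 8*0.8125^2 - 13*0.8125 = -5.2813


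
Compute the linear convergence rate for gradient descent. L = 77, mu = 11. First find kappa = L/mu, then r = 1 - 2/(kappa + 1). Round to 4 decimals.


Step 1: Compute the condition number.
kappa = L/mu = 77/11 = 7.0
Step 2: Compute the convergence rate.
r = 1 - 2/(kappa + 1) = 1 - 2*mu/(L + mu) = (L - mu)/(L + mu) = 66/88 = 0.75


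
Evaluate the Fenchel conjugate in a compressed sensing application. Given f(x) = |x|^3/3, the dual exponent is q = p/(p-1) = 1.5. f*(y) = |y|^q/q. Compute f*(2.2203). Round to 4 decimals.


The conjugate exponent q satisfies 1/p + 1/q = 1.
p = 3, so q = 3/(3 - 1) = 1.5
|y|^q = 2.2203^1.5 = 3.3084
f*(2.2203) = 3.3084 / 1.5 = 2.2056


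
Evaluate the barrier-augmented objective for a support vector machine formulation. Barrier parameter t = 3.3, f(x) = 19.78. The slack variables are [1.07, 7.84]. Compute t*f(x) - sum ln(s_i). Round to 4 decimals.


Step 1: Compute log-barrier.
ln values: [0.0677, 2.0592]
phi = -(0.0677 + 2.0592) = -2.1269
Step 2: Compute augmented objective.
t*f(x) = 3.3*19.78 = 65.274
Total = 65.274 - 2.1269 = 63.1471


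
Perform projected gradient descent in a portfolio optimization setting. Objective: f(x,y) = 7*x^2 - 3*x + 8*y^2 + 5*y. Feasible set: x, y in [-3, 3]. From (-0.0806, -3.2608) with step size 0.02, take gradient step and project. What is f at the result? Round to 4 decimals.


Step 1: Compute gradient at (-0.0806, -3.2608).
grad_x = 2*7*-0.0806 - 3 = -4.1284
grad_y = 2*8*-3.2608 + 5 = -47.1728
Step 2: Gradient step.
x_raw = -0.0806 - 0.02*-4.1284 = 0.002
y_raw = -3.2608 - 0.02*-47.1728 = -2.3173
Step 3: Project onto [-3, 3].
x_proj = clip(0.002) = 0.002
y_proj = clip(-2.3173) = -2.3173
Step 4: Evaluate f.
f(0.002, -2.3173) = 31.3681


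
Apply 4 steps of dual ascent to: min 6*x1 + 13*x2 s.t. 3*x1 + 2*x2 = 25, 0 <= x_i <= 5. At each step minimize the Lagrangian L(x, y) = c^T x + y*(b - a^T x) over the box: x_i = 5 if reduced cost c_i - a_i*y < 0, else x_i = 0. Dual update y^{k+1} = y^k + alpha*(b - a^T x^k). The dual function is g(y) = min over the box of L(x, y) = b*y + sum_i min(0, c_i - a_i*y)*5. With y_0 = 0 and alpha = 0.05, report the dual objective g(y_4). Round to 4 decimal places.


Dual ascent for LP: min 6*x1 + 13*x2, 3*x1 + 2*x2 = 25, 0 <= x_i <= 5
Step 1: y^k = 0.0, reduced costs: (6.0, 13.0)
  x^k = (0.0, 0.0), subgradient = b - a^T x = 25.0
  y^{k+1} = 0.0 + 0.05*25.0 = 1.25
Step 2: y^k = 1.25, reduced costs: (2.25, 10.5)
  x^k = (0.0, 0.0), subgradient = b - a^T x = 25.0
  y^{k+1} = 1.25 + 0.05*25.0 = 2.5
Step 3: y^k = 2.5, reduced costs: (-1.5, 8.0)
  x^k = (5.0, 0.0), subgradient = b - a^T x = 10.0
  y^{k+1} = 2.5 + 0.05*10.0 = 3.0
Step 4: y^k = 3.0, reduced costs: (-3.0, 7.0)
  x^k = (5.0, 0.0), subgradient = b - a^T x = 10.0
  y^{k+1} = 3.0 + 0.05*10.0 = 3.5
Dual objective at y_4 = 3.5: reduced costs (-4.5, 6.0), box minimizer x = (5.0, 0.0)
g(y_4) = b*y + (c1 - a1*y)*x1 + (c2 - a2*y)*x2 = 25*3.5 + (-4.5)*5.0 + 6.0*0.0 = 87.5 - 22.5 + 0.0 = 65.0


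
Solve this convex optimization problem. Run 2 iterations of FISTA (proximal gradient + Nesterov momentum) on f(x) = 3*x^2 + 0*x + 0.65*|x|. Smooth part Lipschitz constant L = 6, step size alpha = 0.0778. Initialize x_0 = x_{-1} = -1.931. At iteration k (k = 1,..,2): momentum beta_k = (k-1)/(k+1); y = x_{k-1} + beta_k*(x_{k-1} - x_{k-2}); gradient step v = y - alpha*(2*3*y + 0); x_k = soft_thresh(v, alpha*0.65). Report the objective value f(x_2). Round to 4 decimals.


FISTA on f(x) = 3*x^2 + 0*x + 0.65*|x|
L = 6, alpha = 0.0778
Iteration 1: beta = 0.0, y = -1.931 + 0.0*(-1.931 + 1.931) = -1.931
  grad(y) = -11.586, v = y - alpha*grad = -1.0296
  prox(v) = soft_thresh(-1.0296, 0.0506) = -0.979
Iteration 2: beta = 0.3333, y = -0.979 + 0.3333*(-0.979 + 1.931) = -0.6617
  grad(y) = -3.9703, v = y - alpha*grad = -0.3528
  prox(v) = soft_thresh(-0.3528, 0.0506) = -0.3023
f(x_2) = 3*(-0.3023)^2 + 0*(-0.3023) + 0.65*|-0.3023| = 0.4705


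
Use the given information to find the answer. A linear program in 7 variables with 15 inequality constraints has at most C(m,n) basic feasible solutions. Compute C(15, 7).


Each vertex corresponds to some choice of n active constraints out of m, so the number of vertices is at most C(m, n) = m! / (n!(m-n)!).
m = 15, n = 7
Numerator: 15 * 14 * 13 * 12 * 11 * 10 * 9
Denominator: 7! = 5040
C(15, 7) = 6435


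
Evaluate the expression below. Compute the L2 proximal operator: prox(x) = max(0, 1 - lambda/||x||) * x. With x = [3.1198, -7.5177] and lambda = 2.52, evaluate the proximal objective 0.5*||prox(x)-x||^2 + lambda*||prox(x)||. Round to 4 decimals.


Step 1: Compute ||x||.
||x|| = 8.1393
Step 2: Compute scaling factor.
scale = max(0, 1 - 2.52/8.1393) = 0.6904
Step 3: prox(x) = [2.1539, -5.1902]
||prox(x)|| = 5.6193
Step 4: Proximal objective.
0.5*||prox-x||^2 = 3.1752
lambda*||prox|| = 14.1606
Total = 17.336


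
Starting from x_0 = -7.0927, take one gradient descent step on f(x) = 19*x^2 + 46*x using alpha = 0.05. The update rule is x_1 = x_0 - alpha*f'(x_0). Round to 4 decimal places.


We compute the gradient at x_0 and apply the update.
f'(x) = 38*x + 46
f'(-7.0927) = 38*-7.0927 + 46 = -223.5226
x_1 = -7.0927 - 0.05*-223.5226 = 4.0834


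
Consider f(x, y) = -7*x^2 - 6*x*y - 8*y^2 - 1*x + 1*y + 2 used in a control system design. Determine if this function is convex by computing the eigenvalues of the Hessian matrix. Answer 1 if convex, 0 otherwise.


The Hessian of f(x,y) = -7*x^2 - 6*x*y - 8*y^2 - 1*x + 1*y + 2 is:
H = [[-14, -6], [-6, -16]]
Trace = -14 - 16 = -30
Determinant = -14*-16 - (-6)^2 = 188
Discriminant = (-30)^2 - 4*188 = 148.0
Eigenvalues: lambda_1 = -21.0828, lambda_2 = -8.9172
The function is not convex.

0
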